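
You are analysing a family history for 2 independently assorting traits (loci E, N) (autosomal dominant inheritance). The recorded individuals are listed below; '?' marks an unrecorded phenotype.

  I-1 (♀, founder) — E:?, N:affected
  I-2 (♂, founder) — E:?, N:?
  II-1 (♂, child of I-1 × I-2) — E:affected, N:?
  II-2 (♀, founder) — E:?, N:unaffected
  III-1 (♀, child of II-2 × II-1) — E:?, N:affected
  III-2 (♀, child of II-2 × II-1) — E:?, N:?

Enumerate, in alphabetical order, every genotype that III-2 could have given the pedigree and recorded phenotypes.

E/I-1 ? ·: ee|Ee|EE
E/I-2 ? ·: ee|Ee|EE
E/II-1 aff I-1×I-2: Ee|EE
E/II-2 ? ·: ee|Ee|EE
E/III-1 ? II-2×II-1: ee|Ee|EE
E/III-2 ? II-2×II-1: ee|Ee|EE
⇒ E over [I-1,I-2,II-1,II-2,III-1,III-2]: 143 consistent
N/I-1 aff ·: Nn|NN
N/I-2 ? ·: nn|Nn|NN
N/II-1 ? I-1×I-2: Nn|NN
N/II-2 un ·: nn
N/III-1 aff II-2×II-1: Nn
N/III-2 ? II-2×II-1: nn|Nn
⇒ N over [I-1,I-2,II-1,II-2,III-1,III-2]: 14 consistent

III-2 ∈ {EE Nn, EE nn, Ee Nn, Ee nn, ee Nn, ee nn}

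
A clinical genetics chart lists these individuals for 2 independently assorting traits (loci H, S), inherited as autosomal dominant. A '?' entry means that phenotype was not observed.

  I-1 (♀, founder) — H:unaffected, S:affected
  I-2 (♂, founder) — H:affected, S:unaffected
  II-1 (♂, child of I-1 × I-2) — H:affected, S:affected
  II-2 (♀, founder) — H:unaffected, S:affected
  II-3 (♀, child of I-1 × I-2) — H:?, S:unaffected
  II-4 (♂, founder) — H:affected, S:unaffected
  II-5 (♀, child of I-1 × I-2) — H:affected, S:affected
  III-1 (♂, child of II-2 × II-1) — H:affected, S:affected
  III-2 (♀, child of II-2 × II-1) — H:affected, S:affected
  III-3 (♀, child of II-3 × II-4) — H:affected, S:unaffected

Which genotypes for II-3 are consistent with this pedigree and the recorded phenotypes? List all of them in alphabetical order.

H/I-1 un ·: hh
H/I-2 aff ·: Hh|HH
H/II-1 aff I-1×I-2: Hh
H/II-2 un ·: hh
H/II-3 ? I-1×I-2: hh|Hh
H/II-4 aff ·: Hh|HH
H/II-5 aff I-1×I-2: Hh
H/III-1 aff II-2×II-1: Hh
H/III-2 aff II-2×II-1: Hh
H/III-3 aff II-3×II-4: Hh|HH
⇒ H over [I-1,I-2,II-1,II-2,II-3,II-4,II-5,III-1,III-2,III-3]: 10 consistent
S/I-1 aff ·: Ss
S/I-2 un ·: ss
S/II-1 aff I-1×I-2: Ss
S/II-2 aff ·: Ss|SS
S/II-3 un I-1×I-2: ss
S/II-4 un ·: ss
S/II-5 aff I-1×I-2: Ss
S/III-1 aff II-2×II-1: Ss|SS
S/III-2 aff II-2×II-1: Ss|SS
S/III-3 un II-3×II-4: ss
⇒ S over [I-1,I-2,II-1,II-2,II-3,II-4,II-5,III-1,III-2,III-3]: 8 consistent

II-3 ∈ {Hh ss, hh ss}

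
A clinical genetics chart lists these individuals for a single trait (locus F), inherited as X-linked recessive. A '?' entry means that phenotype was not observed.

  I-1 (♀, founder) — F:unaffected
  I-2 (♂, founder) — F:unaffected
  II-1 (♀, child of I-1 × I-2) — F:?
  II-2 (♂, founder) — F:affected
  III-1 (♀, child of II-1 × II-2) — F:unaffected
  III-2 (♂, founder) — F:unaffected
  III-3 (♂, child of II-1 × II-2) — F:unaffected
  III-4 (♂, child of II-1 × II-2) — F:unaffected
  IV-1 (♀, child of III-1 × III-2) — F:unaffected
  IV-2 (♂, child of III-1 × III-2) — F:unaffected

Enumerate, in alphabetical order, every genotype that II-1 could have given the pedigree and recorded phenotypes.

F/I-1 un ·: X^FX^F|X^FX^f
F/I-2 un ·: X^FY
F/II-1 ? I-1×I-2: X^FX^F|X^FX^f
F/II-2 aff ·: X^fY
F/III-1 un II-1×II-2: X^FX^f
F/III-2 un ·: X^FY
F/III-3 un II-1×II-2: X^FY
F/III-4 un II-1×II-2: X^FY
F/IV-1 un III-1×III-2: X^FX^F|X^FX^f
F/IV-2 un III-1×III-2: X^FY
⇒ F over [I-1,I-2,II-1,II-2,III-1,III-2,III-3,III-4,IV-1,IV-2]: 6 consistent

II-1 ∈ {X^FX^F, X^FX^f}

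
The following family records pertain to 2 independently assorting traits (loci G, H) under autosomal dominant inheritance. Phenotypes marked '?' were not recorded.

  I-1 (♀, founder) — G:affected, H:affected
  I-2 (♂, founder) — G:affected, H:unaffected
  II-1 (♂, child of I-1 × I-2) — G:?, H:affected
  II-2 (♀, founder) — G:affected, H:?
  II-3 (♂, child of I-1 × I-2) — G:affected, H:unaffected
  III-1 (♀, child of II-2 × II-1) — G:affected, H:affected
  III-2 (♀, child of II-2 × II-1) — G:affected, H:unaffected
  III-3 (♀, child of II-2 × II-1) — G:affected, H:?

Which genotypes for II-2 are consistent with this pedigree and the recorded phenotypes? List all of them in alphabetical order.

G/I-1 aff ·: Gg|GG
G/I-2 aff ·: Gg|GG
G/II-1 ? I-1×I-2: gg|Gg|GG
G/II-2 aff ·: Gg|GG
G/II-3 aff I-1×I-2: Gg|GG
G/III-1 aff II-2×II-1: Gg|GG
G/III-2 aff II-2×II-1: Gg|GG
G/III-3 aff II-2×II-1: Gg|GG
⇒ G over [I-1,I-2,II-1,II-2,II-3,III-1,III-2,III-3]: 163 consistent
H/I-1 aff ·: Hh
H/I-2 un ·: hh
H/II-1 aff I-1×I-2: Hh
H/II-2 ? ·: hh|Hh
H/II-3 un I-1×I-2: hh
H/III-1 aff II-2×II-1: Hh|HH
H/III-2 un II-2×II-1: hh
H/III-3 ? II-2×II-1: hh|Hh|HH
⇒ H over [I-1,I-2,II-1,II-2,II-3,III-1,III-2,III-3]: 8 consistent

II-2 ∈ {GG Hh, GG hh, Gg Hh, Gg hh}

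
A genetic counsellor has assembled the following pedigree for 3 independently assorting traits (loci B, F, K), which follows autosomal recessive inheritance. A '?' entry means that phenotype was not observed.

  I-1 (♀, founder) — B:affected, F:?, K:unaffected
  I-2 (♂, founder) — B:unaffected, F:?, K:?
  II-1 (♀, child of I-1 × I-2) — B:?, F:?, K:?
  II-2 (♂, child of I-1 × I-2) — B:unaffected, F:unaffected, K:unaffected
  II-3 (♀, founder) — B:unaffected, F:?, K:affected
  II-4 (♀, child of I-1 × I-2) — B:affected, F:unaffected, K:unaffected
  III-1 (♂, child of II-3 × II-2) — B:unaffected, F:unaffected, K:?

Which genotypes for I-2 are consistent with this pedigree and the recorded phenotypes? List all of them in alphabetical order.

I-2 ∈ {Bb FF KK, Bb FF Kk, Bb FF kk, Bb Ff KK, Bb Ff Kk, Bb Ff kk, Bb ff KK, Bb ff Kk, Bb ff kk}

B/I-1 aff ·: bb
B/I-2 un ·: Bb
B/II-1 ? I-1×I-2: Bb|bb
B/II-2 un I-1×I-2: Bb
B/II-3 un ·: BB|Bb
B/II-4 aff I-1×I-2: bb
B/III-1 un II-3×II-2: BB|Bb
⇒ B over [I-1,I-2,II-1,II-2,II-3,II-4,III-1]: 8 consistent
F/I-1 ? ·: FF|Ff|ff
F/I-2 ? ·: FF|Ff|ff
F/II-1 ? I-1×I-2: FF|Ff|ff
F/II-2 un I-1×I-2: FF|Ff
F/II-3 ? ·: FF|Ff|ff
F/II-4 un I-1×I-2: FF|Ff
F/III-1 un II-3×II-2: FF|Ff
⇒ F over [I-1,I-2,II-1,II-2,II-3,II-4,III-1]: 160 consistent
K/I-1 un ·: KK|Kk
K/I-2 ? ·: KK|Kk|kk
K/II-1 ? I-1×I-2: KK|Kk|kk
K/II-2 un I-1×I-2: KK|Kk
K/II-3 aff ·: kk
K/II-4 un I-1×I-2: KK|Kk
K/III-1 ? II-3×II-2: Kk|kk
⇒ K over [I-1,I-2,II-1,II-2,II-3,II-4,III-1]: 49 consistent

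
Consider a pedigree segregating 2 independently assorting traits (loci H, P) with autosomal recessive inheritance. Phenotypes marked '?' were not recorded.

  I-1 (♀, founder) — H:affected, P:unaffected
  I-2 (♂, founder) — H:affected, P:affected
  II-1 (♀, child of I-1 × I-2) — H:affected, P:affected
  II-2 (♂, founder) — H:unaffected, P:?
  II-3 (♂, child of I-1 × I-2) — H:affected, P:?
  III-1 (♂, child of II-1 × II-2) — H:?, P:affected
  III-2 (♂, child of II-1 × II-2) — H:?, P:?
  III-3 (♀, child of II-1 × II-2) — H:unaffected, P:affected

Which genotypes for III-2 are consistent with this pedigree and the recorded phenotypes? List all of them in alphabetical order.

III-2 ∈ {Hh Pp, Hh pp, hh Pp, hh pp}

H/I-1 aff ·: hh
H/I-2 aff ·: hh
H/II-1 aff I-1×I-2: hh
H/II-2 un ·: HH|Hh
H/II-3 aff I-1×I-2: hh
H/III-1 ? II-1×II-2: Hh|hh
H/III-2 ? II-1×II-2: Hh|hh
H/III-3 un II-1×II-2: Hh
⇒ H over [I-1,I-2,II-1,II-2,II-3,III-1,III-2,III-3]: 5 consistent
P/I-1 un ·: Pp
P/I-2 aff ·: pp
P/II-1 aff I-1×I-2: pp
P/II-2 ? ·: Pp|pp
P/II-3 ? I-1×I-2: Pp|pp
P/III-1 aff II-1×II-2: pp
P/III-2 ? II-1×II-2: Pp|pp
P/III-3 aff II-1×II-2: pp
⇒ P over [I-1,I-2,II-1,II-2,II-3,III-1,III-2,III-3]: 6 consistent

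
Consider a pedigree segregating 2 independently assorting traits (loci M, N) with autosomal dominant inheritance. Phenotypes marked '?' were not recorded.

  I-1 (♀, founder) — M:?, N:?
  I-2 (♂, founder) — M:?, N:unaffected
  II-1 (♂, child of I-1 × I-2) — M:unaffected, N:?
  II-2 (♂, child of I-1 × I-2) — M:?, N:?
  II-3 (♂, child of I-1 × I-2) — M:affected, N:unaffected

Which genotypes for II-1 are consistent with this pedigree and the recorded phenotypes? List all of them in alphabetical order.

M/I-1 ? ·: mm|Mm
M/I-2 ? ·: mm|Mm
M/II-1 un I-1×I-2: mm
M/II-2 ? I-1×I-2: mm|Mm|MM
M/II-3 aff I-1×I-2: Mm|MM
⇒ M over [I-1,I-2,II-1,II-2,II-3]: 10 consistent
N/I-1 ? ·: nn|Nn
N/I-2 un ·: nn
N/II-1 ? I-1×I-2: nn|Nn
N/II-2 ? I-1×I-2: nn|Nn
N/II-3 un I-1×I-2: nn
⇒ N over [I-1,I-2,II-1,II-2,II-3]: 5 consistent

II-1 ∈ {mm Nn, mm nn}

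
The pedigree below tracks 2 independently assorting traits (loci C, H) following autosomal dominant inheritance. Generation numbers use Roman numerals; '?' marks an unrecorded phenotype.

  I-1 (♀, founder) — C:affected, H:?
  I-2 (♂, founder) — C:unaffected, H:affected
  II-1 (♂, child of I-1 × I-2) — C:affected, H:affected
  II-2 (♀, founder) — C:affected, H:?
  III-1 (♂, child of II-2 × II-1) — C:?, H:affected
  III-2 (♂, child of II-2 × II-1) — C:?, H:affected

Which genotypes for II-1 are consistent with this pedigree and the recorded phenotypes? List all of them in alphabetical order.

II-1 ∈ {Cc HH, Cc Hh}

C/I-1 aff ·: Cc|CC
C/I-2 un ·: cc
C/II-1 aff I-1×I-2: Cc
C/II-2 aff ·: Cc|CC
C/III-1 ? II-2×II-1: cc|Cc|CC
C/III-2 ? II-2×II-1: cc|Cc|CC
⇒ C over [I-1,I-2,II-1,II-2,III-1,III-2]: 26 consistent
H/I-1 ? ·: hh|Hh|HH
H/I-2 aff ·: Hh|HH
H/II-1 aff I-1×I-2: Hh|HH
H/II-2 ? ·: hh|Hh|HH
H/III-1 aff II-2×II-1: Hh|HH
H/III-2 aff II-2×II-1: Hh|HH
⇒ H over [I-1,I-2,II-1,II-2,III-1,III-2]: 69 consistent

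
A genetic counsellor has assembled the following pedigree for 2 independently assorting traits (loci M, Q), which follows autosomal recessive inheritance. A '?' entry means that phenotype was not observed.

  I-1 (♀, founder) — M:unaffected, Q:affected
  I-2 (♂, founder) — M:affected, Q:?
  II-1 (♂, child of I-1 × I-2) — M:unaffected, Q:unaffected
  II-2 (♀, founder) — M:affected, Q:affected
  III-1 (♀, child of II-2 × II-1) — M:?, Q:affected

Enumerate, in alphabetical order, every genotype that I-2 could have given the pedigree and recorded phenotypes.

M/I-1 un ·: MM|Mm
M/I-2 aff ·: mm
M/II-1 un I-1×I-2: Mm
M/II-2 aff ·: mm
M/III-1 ? II-2×II-1: Mm|mm
⇒ M over [I-1,I-2,II-1,II-2,III-1]: 4 consistent
Q/I-1 aff ·: qq
Q/I-2 ? ·: QQ|Qq
Q/II-1 un I-1×I-2: Qq
Q/II-2 aff ·: qq
Q/III-1 aff II-2×II-1: qq
⇒ Q over [I-1,I-2,II-1,II-2,III-1]: 2 consistent

I-2 ∈ {mm QQ, mm Qq}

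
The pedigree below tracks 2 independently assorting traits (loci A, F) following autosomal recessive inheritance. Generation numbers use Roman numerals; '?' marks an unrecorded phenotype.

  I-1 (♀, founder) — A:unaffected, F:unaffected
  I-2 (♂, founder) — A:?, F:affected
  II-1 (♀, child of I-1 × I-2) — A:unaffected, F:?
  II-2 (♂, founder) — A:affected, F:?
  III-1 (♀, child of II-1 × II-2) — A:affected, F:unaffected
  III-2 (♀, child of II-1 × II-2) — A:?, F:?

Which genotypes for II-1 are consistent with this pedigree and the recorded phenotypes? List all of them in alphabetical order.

II-1 ∈ {Aa Ff, Aa ff}

A/I-1 un ·: AA|Aa
A/I-2 ? ·: AA|Aa|aa
A/II-1 un I-1×I-2: Aa
A/II-2 aff ·: aa
A/III-1 aff II-1×II-2: aa
A/III-2 ? II-1×II-2: Aa|aa
⇒ A over [I-1,I-2,II-1,II-2,III-1,III-2]: 10 consistent
F/I-1 un ·: FF|Ff
F/I-2 aff ·: ff
F/II-1 ? I-1×I-2: Ff|ff
F/II-2 ? ·: FF|Ff|ff
F/III-1 un II-1×II-2: FF|Ff
F/III-2 ? II-1×II-2: FF|Ff|ff
⇒ F over [I-1,I-2,II-1,II-2,III-1,III-2]: 27 consistent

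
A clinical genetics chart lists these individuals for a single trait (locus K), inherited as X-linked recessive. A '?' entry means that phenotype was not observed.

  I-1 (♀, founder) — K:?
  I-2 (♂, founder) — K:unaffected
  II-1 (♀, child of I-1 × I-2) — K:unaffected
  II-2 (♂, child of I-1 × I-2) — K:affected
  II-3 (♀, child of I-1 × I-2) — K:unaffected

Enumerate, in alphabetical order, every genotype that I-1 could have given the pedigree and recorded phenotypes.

K/I-1 ? ·: X^KX^k|X^kX^k
K/I-2 un ·: X^KY
K/II-1 un I-1×I-2: X^KX^K|X^KX^k
K/II-2 aff I-1×I-2: X^kY
K/II-3 un I-1×I-2: X^KX^K|X^KX^k
⇒ K over [I-1,I-2,II-1,II-2,II-3]: 5 consistent

I-1 ∈ {X^KX^k, X^kX^k}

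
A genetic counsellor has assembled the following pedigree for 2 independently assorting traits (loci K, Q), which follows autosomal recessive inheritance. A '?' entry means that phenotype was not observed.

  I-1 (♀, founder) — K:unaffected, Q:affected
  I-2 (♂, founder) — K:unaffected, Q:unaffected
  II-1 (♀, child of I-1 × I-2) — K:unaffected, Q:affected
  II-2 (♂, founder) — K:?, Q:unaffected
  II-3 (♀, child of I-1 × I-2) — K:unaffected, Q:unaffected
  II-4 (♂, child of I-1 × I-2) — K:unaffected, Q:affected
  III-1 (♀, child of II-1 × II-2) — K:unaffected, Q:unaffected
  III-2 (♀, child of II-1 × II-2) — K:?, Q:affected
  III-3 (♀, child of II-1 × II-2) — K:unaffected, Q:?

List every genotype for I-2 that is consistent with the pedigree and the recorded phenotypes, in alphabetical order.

K/I-1 un ·: KK|Kk
K/I-2 un ·: KK|Kk
K/II-1 un I-1×I-2: KK|Kk
K/II-2 ? ·: KK|Kk|kk
K/II-3 un I-1×I-2: KK|Kk
K/II-4 un I-1×I-2: KK|Kk
K/III-1 un II-1×II-2: KK|Kk
K/III-2 ? II-1×II-2: KK|Kk|kk
K/III-3 un II-1×II-2: KK|Kk
⇒ K over [I-1,I-2,II-1,II-2,II-3,II-4,III-1,III-2,III-3]: 394 consistent
Q/I-1 aff ·: qq
Q/I-2 un ·: Qq
Q/II-1 aff I-1×I-2: qq
Q/II-2 un ·: Qq
Q/II-3 un I-1×I-2: Qq
Q/II-4 aff I-1×I-2: qq
Q/III-1 un II-1×II-2: Qq
Q/III-2 aff II-1×II-2: qq
Q/III-3 ? II-1×II-2: Qq|qq
⇒ Q over [I-1,I-2,II-1,II-2,II-3,II-4,III-1,III-2,III-3]: 2 consistent

I-2 ∈ {KK Qq, Kk Qq}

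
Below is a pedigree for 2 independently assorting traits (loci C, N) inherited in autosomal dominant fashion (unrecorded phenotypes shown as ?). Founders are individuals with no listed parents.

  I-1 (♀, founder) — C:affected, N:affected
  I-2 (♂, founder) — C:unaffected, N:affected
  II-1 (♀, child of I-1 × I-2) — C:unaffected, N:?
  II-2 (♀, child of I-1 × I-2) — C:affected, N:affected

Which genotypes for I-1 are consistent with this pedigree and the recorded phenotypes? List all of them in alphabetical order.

C/I-1 aff ·: Cc
C/I-2 un ·: cc
C/II-1 un I-1×I-2: cc
C/II-2 aff I-1×I-2: Cc
⇒ C over [I-1,I-2,II-1,II-2]: 1 consistent
N/I-1 aff ·: Nn|NN
N/I-2 aff ·: Nn|NN
N/II-1 ? I-1×I-2: nn|Nn|NN
N/II-2 aff I-1×I-2: Nn|NN
⇒ N over [I-1,I-2,II-1,II-2]: 15 consistent

I-1 ∈ {Cc NN, Cc Nn}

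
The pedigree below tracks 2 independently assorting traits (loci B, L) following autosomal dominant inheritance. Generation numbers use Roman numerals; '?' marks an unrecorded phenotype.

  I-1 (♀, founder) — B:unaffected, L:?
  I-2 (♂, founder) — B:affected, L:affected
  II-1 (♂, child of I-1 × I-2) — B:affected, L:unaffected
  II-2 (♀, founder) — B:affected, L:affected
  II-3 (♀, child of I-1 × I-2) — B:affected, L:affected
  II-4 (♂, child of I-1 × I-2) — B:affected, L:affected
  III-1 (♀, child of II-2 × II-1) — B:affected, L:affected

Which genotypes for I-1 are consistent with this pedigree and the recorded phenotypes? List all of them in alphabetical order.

I-1 ∈ {bb Ll, bb ll}

B/I-1 un ·: bb
B/I-2 aff ·: Bb|BB
B/II-1 aff I-1×I-2: Bb
B/II-2 aff ·: Bb|BB
B/II-3 aff I-1×I-2: Bb
B/II-4 aff I-1×I-2: Bb
B/III-1 aff II-2×II-1: Bb|BB
⇒ B over [I-1,I-2,II-1,II-2,II-3,II-4,III-1]: 8 consistent
L/I-1 ? ·: ll|Ll
L/I-2 aff ·: Ll
L/II-1 un I-1×I-2: ll
L/II-2 aff ·: Ll|LL
L/II-3 aff I-1×I-2: Ll|LL
L/II-4 aff I-1×I-2: Ll|LL
L/III-1 aff II-2×II-1: Ll
⇒ L over [I-1,I-2,II-1,II-2,II-3,II-4,III-1]: 10 consistent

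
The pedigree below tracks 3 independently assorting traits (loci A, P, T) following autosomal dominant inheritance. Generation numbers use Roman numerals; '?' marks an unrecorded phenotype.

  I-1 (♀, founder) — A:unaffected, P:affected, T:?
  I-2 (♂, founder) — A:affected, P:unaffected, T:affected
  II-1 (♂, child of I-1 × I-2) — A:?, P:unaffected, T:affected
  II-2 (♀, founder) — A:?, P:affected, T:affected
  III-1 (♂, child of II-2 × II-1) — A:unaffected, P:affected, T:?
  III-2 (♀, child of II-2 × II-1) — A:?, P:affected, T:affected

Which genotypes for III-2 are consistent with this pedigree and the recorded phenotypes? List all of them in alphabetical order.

III-2 ∈ {AA Pp TT, AA Pp Tt, Aa Pp TT, Aa Pp Tt, aa Pp TT, aa Pp Tt}

A/I-1 un ·: aa
A/I-2 aff ·: Aa|AA
A/II-1 ? I-1×I-2: aa|Aa
A/II-2 ? ·: aa|Aa
A/III-1 un II-2×II-1: aa
A/III-2 ? II-2×II-1: aa|Aa|AA
⇒ A over [I-1,I-2,II-1,II-2,III-1,III-2]: 13 consistent
P/I-1 aff ·: Pp
P/I-2 un ·: pp
P/II-1 un I-1×I-2: pp
P/II-2 aff ·: Pp|PP
P/III-1 aff II-2×II-1: Pp
P/III-2 aff II-2×II-1: Pp
⇒ P over [I-1,I-2,II-1,II-2,III-1,III-2]: 2 consistent
T/I-1 ? ·: tt|Tt|TT
T/I-2 aff ·: Tt|TT
T/II-1 aff I-1×I-2: Tt|TT
T/II-2 aff ·: Tt|TT
T/III-1 ? II-2×II-1: tt|Tt|TT
T/III-2 aff II-2×II-1: Tt|TT
⇒ T over [I-1,I-2,II-1,II-2,III-1,III-2]: 70 consistent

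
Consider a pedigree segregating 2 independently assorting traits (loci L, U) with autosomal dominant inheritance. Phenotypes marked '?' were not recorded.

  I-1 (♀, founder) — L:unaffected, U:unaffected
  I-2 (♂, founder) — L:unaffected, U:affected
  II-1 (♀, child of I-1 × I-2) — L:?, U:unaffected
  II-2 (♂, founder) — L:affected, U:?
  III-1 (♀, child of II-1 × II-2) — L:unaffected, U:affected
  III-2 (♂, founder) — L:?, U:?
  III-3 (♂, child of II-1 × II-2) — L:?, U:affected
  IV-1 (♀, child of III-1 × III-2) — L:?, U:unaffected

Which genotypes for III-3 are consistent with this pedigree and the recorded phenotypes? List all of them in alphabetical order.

III-3 ∈ {Ll Uu, ll Uu}

L/I-1 un ·: ll
L/I-2 un ·: ll
L/II-1 ? I-1×I-2: ll
L/II-2 aff ·: Ll
L/III-1 un II-1×II-2: ll
L/III-2 ? ·: ll|Ll|LL
L/III-3 ? II-1×II-2: ll|Ll
L/IV-1 ? III-1×III-2: ll|Ll
⇒ L over [I-1,I-2,II-1,II-2,III-1,III-2,III-3,IV-1]: 8 consistent
U/I-1 un ·: uu
U/I-2 aff ·: Uu
U/II-1 un I-1×I-2: uu
U/II-2 ? ·: Uu|UU
U/III-1 aff II-1×II-2: Uu
U/III-2 ? ·: uu|Uu
U/III-3 aff II-1×II-2: Uu
U/IV-1 un III-1×III-2: uu
⇒ U over [I-1,I-2,II-1,II-2,III-1,III-2,III-3,IV-1]: 4 consistent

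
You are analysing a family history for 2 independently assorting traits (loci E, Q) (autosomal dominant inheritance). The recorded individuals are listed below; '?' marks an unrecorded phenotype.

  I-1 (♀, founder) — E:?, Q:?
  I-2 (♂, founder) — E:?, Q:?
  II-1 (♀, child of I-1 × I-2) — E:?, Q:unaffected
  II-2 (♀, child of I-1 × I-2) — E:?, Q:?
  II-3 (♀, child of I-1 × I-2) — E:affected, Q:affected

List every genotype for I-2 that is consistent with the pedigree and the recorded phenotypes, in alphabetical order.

E/I-1 ? ·: ee|Ee|EE
E/I-2 ? ·: ee|Ee|EE
E/II-1 ? I-1×I-2: ee|Ee|EE
E/II-2 ? I-1×I-2: ee|Ee|EE
E/II-3 aff I-1×I-2: Ee|EE
⇒ E over [I-1,I-2,II-1,II-2,II-3]: 45 consistent
Q/I-1 ? ·: qq|Qq
Q/I-2 ? ·: qq|Qq
Q/II-1 un I-1×I-2: qq
Q/II-2 ? I-1×I-2: qq|Qq|QQ
Q/II-3 aff I-1×I-2: Qq|QQ
⇒ Q over [I-1,I-2,II-1,II-2,II-3]: 10 consistent

I-2 ∈ {EE Qq, EE qq, Ee Qq, Ee qq, ee Qq, ee qq}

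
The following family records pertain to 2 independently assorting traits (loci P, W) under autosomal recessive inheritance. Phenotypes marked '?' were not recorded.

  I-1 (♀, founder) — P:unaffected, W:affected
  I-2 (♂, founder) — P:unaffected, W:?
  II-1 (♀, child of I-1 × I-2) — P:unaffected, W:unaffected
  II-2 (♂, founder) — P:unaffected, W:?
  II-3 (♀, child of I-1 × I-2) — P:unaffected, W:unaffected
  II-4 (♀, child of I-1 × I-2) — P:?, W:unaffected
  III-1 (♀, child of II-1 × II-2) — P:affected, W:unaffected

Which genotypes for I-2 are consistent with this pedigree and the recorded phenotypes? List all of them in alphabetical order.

I-2 ∈ {PP WW, PP Ww, Pp WW, Pp Ww}

P/I-1 un ·: PP|Pp
P/I-2 un ·: PP|Pp
P/II-1 un I-1×I-2: Pp
P/II-2 un ·: Pp
P/II-3 un I-1×I-2: PP|Pp
P/II-4 ? I-1×I-2: PP|Pp|pp
P/III-1 aff II-1×II-2: pp
⇒ P over [I-1,I-2,II-1,II-2,II-3,II-4,III-1]: 14 consistent
W/I-1 aff ·: ww
W/I-2 ? ·: WW|Ww
W/II-1 un I-1×I-2: Ww
W/II-2 ? ·: WW|Ww|ww
W/II-3 un I-1×I-2: Ww
W/II-4 un I-1×I-2: Ww
W/III-1 un II-1×II-2: WW|Ww
⇒ W over [I-1,I-2,II-1,II-2,II-3,II-4,III-1]: 10 consistent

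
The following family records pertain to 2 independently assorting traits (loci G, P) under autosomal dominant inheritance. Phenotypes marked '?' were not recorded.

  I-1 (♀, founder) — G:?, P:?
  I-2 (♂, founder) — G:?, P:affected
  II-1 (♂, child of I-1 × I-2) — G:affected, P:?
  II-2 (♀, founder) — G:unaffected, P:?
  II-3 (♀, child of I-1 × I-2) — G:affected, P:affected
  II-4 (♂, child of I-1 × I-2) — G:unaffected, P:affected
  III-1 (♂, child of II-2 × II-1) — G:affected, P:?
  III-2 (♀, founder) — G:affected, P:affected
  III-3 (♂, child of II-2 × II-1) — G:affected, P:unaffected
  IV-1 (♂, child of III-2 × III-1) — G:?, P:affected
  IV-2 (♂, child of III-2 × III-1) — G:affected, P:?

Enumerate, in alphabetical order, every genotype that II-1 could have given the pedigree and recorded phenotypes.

II-1 ∈ {GG Pp, GG pp, Gg Pp, Gg pp}

G/I-1 ? ·: gg|Gg
G/I-2 ? ·: gg|Gg
G/II-1 aff I-1×I-2: Gg|GG
G/II-2 un ·: gg
G/II-3 aff I-1×I-2: Gg|GG
G/II-4 un I-1×I-2: gg
G/III-1 aff II-2×II-1: Gg
G/III-2 aff ·: Gg|GG
G/III-3 aff II-2×II-1: Gg
G/IV-1 ? III-2×III-1: gg|Gg|GG
G/IV-2 aff III-2×III-1: Gg|GG
⇒ G over [I-1,I-2,II-1,II-2,II-3,II-4,III-1,III-2,III-3,IV-1,IV-2]: 60 consistent
P/I-1 ? ·: pp|Pp|PP
P/I-2 aff ·: Pp|PP
P/II-1 ? I-1×I-2: pp|Pp
P/II-2 ? ·: pp|Pp
P/II-3 aff I-1×I-2: Pp|PP
P/II-4 aff I-1×I-2: Pp|PP
P/III-1 ? II-2×II-1: pp|Pp|PP
P/III-2 aff ·: Pp|PP
P/III-3 un II-2×II-1: pp
P/IV-1 aff III-2×III-1: Pp|PP
P/IV-2 ? III-2×III-1: pp|Pp|PP
⇒ P over [I-1,I-2,II-1,II-2,II-3,II-4,III-1,III-2,III-3,IV-1,IV-2]: 514 consistent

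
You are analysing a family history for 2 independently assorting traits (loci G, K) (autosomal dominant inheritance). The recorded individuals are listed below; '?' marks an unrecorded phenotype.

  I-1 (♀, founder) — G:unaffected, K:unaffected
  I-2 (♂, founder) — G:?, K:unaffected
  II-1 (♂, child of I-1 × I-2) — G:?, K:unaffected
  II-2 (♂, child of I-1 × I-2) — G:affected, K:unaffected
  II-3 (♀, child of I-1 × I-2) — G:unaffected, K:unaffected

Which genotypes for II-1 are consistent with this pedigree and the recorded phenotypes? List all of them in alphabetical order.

II-1 ∈ {Gg kk, gg kk}

G/I-1 un ·: gg
G/I-2 ? ·: Gg
G/II-1 ? I-1×I-2: gg|Gg
G/II-2 aff I-1×I-2: Gg
G/II-3 un I-1×I-2: gg
⇒ G over [I-1,I-2,II-1,II-2,II-3]: 2 consistent
K/I-1 un ·: kk
K/I-2 un ·: kk
K/II-1 un I-1×I-2: kk
K/II-2 un I-1×I-2: kk
K/II-3 un I-1×I-2: kk
⇒ K over [I-1,I-2,II-1,II-2,II-3]: 1 consistent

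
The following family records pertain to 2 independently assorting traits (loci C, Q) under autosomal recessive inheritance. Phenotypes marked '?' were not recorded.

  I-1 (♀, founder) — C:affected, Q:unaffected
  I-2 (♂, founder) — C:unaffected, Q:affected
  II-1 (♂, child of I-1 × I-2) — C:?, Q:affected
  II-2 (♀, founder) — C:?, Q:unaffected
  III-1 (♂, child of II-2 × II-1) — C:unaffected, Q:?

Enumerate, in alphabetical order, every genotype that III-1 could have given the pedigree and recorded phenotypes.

III-1 ∈ {CC Qq, CC qq, Cc Qq, Cc qq}

C/I-1 aff ·: cc
C/I-2 un ·: CC|Cc
C/II-1 ? I-1×I-2: Cc|cc
C/II-2 ? ·: CC|Cc|cc
C/III-1 un II-2×II-1: CC|Cc
⇒ C over [I-1,I-2,II-1,II-2,III-1]: 12 consistent
Q/I-1 un ·: Qq
Q/I-2 aff ·: qq
Q/II-1 aff I-1×I-2: qq
Q/II-2 un ·: QQ|Qq
Q/III-1 ? II-2×II-1: Qq|qq
⇒ Q over [I-1,I-2,II-1,II-2,III-1]: 3 consistent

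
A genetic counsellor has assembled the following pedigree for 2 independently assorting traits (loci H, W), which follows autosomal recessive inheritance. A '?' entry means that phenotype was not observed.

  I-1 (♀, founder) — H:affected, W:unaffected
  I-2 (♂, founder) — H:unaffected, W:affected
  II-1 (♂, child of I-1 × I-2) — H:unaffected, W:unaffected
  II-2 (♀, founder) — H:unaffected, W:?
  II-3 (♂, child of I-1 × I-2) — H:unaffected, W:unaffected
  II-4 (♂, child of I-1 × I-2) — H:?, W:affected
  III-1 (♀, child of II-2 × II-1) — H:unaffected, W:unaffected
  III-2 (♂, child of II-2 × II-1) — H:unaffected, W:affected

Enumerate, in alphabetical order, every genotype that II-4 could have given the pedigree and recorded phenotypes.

H/I-1 aff ·: hh
H/I-2 un ·: HH|Hh
H/II-1 un I-1×I-2: Hh
H/II-2 un ·: HH|Hh
H/II-3 un I-1×I-2: Hh
H/II-4 ? I-1×I-2: Hh|hh
H/III-1 un II-2×II-1: HH|Hh
H/III-2 un II-2×II-1: HH|Hh
⇒ H over [I-1,I-2,II-1,II-2,II-3,II-4,III-1,III-2]: 24 consistent
W/I-1 un ·: Ww
W/I-2 aff ·: ww
W/II-1 un I-1×I-2: Ww
W/II-2 ? ·: Ww|ww
W/II-3 un I-1×I-2: Ww
W/II-4 aff I-1×I-2: ww
W/III-1 un II-2×II-1: WW|Ww
W/III-2 aff II-2×II-1: ww
⇒ W over [I-1,I-2,II-1,II-2,II-3,II-4,III-1,III-2]: 3 consistent

II-4 ∈ {Hh ww, hh ww}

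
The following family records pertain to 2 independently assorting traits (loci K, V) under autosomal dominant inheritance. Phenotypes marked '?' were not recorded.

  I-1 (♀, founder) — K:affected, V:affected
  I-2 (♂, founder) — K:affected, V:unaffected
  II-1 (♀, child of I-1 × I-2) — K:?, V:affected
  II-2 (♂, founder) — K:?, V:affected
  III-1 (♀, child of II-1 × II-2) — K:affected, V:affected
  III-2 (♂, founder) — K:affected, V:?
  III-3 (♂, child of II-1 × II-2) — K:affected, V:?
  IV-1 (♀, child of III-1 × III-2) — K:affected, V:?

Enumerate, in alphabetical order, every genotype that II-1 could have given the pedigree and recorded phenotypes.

II-1 ∈ {KK Vv, Kk Vv, kk Vv}

K/I-1 aff ·: Kk|KK
K/I-2 aff ·: Kk|KK
K/II-1 ? I-1×I-2: kk|Kk|KK
K/II-2 ? ·: kk|Kk|KK
K/III-1 aff II-1×II-2: Kk|KK
K/III-2 aff ·: Kk|KK
K/III-3 aff II-1×II-2: Kk|KK
K/IV-1 aff III-1×III-2: Kk|KK
⇒ K over [I-1,I-2,II-1,II-2,III-1,III-2,III-3,IV-1]: 188 consistent
V/I-1 aff ·: Vv|VV
V/I-2 un ·: vv
V/II-1 aff I-1×I-2: Vv
V/II-2 aff ·: Vv|VV
V/III-1 aff II-1×II-2: Vv|VV
V/III-2 ? ·: vv|Vv|VV
V/III-3 ? II-1×II-2: vv|Vv|VV
V/IV-1 ? III-1×III-2: vv|Vv|VV
⇒ V over [I-1,I-2,II-1,II-2,III-1,III-2,III-3,IV-1]: 110 consistent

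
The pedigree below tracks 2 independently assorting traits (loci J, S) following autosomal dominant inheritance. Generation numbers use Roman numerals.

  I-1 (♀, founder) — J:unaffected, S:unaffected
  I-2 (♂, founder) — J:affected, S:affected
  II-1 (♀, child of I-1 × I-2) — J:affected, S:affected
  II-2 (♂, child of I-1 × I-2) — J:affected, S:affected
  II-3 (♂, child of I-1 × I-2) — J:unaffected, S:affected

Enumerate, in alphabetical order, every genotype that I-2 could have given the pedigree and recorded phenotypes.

J/I-1 un ·: jj
J/I-2 aff ·: Jj
J/II-1 aff I-1×I-2: Jj
J/II-2 aff I-1×I-2: Jj
J/II-3 un I-1×I-2: jj
⇒ J over [I-1,I-2,II-1,II-2,II-3]: 1 consistent
S/I-1 un ·: ss
S/I-2 aff ·: Ss|SS
S/II-1 aff I-1×I-2: Ss
S/II-2 aff I-1×I-2: Ss
S/II-3 aff I-1×I-2: Ss
⇒ S over [I-1,I-2,II-1,II-2,II-3]: 2 consistent

I-2 ∈ {Jj SS, Jj Ss}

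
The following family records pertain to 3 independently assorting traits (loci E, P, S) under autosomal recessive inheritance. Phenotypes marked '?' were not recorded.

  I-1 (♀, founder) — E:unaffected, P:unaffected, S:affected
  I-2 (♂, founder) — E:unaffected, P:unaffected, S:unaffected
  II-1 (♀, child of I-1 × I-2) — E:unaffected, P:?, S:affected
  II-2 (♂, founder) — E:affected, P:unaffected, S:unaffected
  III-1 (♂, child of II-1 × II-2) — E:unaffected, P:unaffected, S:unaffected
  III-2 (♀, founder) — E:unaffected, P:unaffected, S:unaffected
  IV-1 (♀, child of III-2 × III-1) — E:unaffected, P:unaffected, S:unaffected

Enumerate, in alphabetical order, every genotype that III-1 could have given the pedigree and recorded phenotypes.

III-1 ∈ {Ee PP Ss, Ee Pp Ss}

E/I-1 un ·: EE|Ee
E/I-2 un ·: EE|Ee
E/II-1 un I-1×I-2: EE|Ee
E/II-2 aff ·: ee
E/III-1 un II-1×II-2: Ee
E/III-2 un ·: EE|Ee
E/IV-1 un III-2×III-1: EE|Ee
⇒ E over [I-1,I-2,II-1,II-2,III-1,III-2,IV-1]: 28 consistent
P/I-1 un ·: PP|Pp
P/I-2 un ·: PP|Pp
P/II-1 ? I-1×I-2: PP|Pp|pp
P/II-2 un ·: PP|Pp
P/III-1 un II-1×II-2: PP|Pp
P/III-2 un ·: PP|Pp
P/IV-1 un III-2×III-1: PP|Pp
⇒ P over [I-1,I-2,II-1,II-2,III-1,III-2,IV-1]: 90 consistent
S/I-1 aff ·: ss
S/I-2 un ·: Ss
S/II-1 aff I-1×I-2: ss
S/II-2 un ·: SS|Ss
S/III-1 un II-1×II-2: Ss
S/III-2 un ·: SS|Ss
S/IV-1 un III-2×III-1: SS|Ss
⇒ S over [I-1,I-2,II-1,II-2,III-1,III-2,IV-1]: 8 consistent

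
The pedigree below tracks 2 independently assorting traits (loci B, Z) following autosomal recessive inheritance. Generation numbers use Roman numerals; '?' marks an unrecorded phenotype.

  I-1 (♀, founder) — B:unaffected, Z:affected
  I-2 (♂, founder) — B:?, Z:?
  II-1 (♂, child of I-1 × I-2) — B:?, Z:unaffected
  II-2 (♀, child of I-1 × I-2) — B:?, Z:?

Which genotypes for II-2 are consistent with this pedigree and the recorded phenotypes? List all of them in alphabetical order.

II-2 ∈ {BB Zz, BB zz, Bb Zz, Bb zz, bb Zz, bb zz}

B/I-1 un ·: BB|Bb
B/I-2 ? ·: BB|Bb|bb
B/II-1 ? I-1×I-2: BB|Bb|bb
B/II-2 ? I-1×I-2: BB|Bb|bb
⇒ B over [I-1,I-2,II-1,II-2]: 23 consistent
Z/I-1 aff ·: zz
Z/I-2 ? ·: ZZ|Zz
Z/II-1 un I-1×I-2: Zz
Z/II-2 ? I-1×I-2: Zz|zz
⇒ Z over [I-1,I-2,II-1,II-2]: 3 consistent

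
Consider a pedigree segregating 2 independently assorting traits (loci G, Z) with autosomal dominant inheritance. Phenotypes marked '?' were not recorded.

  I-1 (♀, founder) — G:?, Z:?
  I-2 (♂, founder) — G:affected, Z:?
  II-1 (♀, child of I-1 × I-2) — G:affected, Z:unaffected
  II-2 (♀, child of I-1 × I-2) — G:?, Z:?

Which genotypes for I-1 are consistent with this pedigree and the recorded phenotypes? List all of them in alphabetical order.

G/I-1 ? ·: gg|Gg|GG
G/I-2 aff ·: Gg|GG
G/II-1 aff I-1×I-2: Gg|GG
G/II-2 ? I-1×I-2: gg|Gg|GG
⇒ G over [I-1,I-2,II-1,II-2]: 18 consistent
Z/I-1 ? ·: zz|Zz
Z/I-2 ? ·: zz|Zz
Z/II-1 un I-1×I-2: zz
Z/II-2 ? I-1×I-2: zz|Zz|ZZ
⇒ Z over [I-1,I-2,II-1,II-2]: 8 consistent

I-1 ∈ {GG Zz, GG zz, Gg Zz, Gg zz, gg Zz, gg zz}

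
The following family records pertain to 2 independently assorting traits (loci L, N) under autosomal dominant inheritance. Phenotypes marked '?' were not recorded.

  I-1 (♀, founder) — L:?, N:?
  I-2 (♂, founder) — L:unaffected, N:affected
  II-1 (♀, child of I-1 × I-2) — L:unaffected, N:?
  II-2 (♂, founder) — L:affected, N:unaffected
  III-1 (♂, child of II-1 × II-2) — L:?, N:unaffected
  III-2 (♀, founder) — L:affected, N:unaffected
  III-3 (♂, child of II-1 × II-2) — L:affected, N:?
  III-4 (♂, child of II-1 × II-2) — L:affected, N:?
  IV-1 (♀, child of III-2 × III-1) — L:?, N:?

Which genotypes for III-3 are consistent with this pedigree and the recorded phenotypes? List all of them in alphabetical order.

L/I-1 ? ·: ll|Ll
L/I-2 un ·: ll
L/II-1 un I-1×I-2: ll
L/II-2 aff ·: Ll|LL
L/III-1 ? II-1×II-2: ll|Ll
L/III-2 aff ·: Ll|LL
L/III-3 aff II-1×II-2: Ll
L/III-4 aff II-1×II-2: Ll
L/IV-1 ? III-2×III-1: ll|Ll|LL
⇒ L over [I-1,I-2,II-1,II-2,III-1,III-2,III-3,III-4,IV-1]: 26 consistent
N/I-1 ? ·: nn|Nn|NN
N/I-2 aff ·: Nn|NN
N/II-1 ? I-1×I-2: nn|Nn
N/II-2 un ·: nn
N/III-1 un II-1×II-2: nn
N/III-2 un ·: nn
N/III-3 ? II-1×II-2: nn|Nn
N/III-4 ? II-1×II-2: nn|Nn
N/IV-1 ? III-2×III-1: nn
⇒ N over [I-1,I-2,II-1,II-2,III-1,III-2,III-3,III-4,IV-1]: 22 consistent

III-3 ∈ {Ll Nn, Ll nn}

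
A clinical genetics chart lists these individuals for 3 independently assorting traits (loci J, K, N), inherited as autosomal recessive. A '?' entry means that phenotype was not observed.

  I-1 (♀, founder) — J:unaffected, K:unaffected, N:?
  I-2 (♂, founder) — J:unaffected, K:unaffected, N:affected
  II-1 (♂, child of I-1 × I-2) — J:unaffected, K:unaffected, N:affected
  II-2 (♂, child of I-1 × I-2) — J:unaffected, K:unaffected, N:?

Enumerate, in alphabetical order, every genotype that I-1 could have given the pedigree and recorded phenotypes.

J/I-1 un ·: JJ|Jj
J/I-2 un ·: JJ|Jj
J/II-1 un I-1×I-2: JJ|Jj
J/II-2 un I-1×I-2: JJ|Jj
⇒ J over [I-1,I-2,II-1,II-2]: 13 consistent
K/I-1 un ·: KK|Kk
K/I-2 un ·: KK|Kk
K/II-1 un I-1×I-2: KK|Kk
K/II-2 un I-1×I-2: KK|Kk
⇒ K over [I-1,I-2,II-1,II-2]: 13 consistent
N/I-1 ? ·: Nn|nn
N/I-2 aff ·: nn
N/II-1 aff I-1×I-2: nn
N/II-2 ? I-1×I-2: Nn|nn
⇒ N over [I-1,I-2,II-1,II-2]: 3 consistent

I-1 ∈ {JJ KK Nn, JJ KK nn, JJ Kk Nn, JJ Kk nn, Jj KK Nn, Jj KK nn, Jj Kk Nn, Jj Kk nn}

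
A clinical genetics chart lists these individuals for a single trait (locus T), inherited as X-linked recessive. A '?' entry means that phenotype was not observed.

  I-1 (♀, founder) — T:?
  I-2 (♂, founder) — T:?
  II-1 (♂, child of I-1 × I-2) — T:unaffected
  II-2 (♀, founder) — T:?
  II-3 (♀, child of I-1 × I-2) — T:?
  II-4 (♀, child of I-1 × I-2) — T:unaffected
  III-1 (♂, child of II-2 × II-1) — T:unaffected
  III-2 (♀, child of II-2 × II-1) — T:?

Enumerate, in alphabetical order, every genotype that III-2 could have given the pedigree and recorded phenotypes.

III-2 ∈ {X^TX^T, X^TX^t}

T/I-1 ? ·: X^TX^T|X^TX^t
T/I-2 ? ·: X^TY|X^tY
T/II-1 un I-1×I-2: X^TY
T/II-2 ? ·: X^TX^T|X^TX^t
T/II-3 ? I-1×I-2: X^TX^T|X^TX^t|X^tX^t
T/II-4 un I-1×I-2: X^TX^T|X^TX^t
T/III-1 un II-2×II-1: X^TY
T/III-2 ? II-2×II-1: X^TX^T|X^TX^t
⇒ T over [I-1,I-2,II-1,II-2,II-3,II-4,III-1,III-2]: 24 consistent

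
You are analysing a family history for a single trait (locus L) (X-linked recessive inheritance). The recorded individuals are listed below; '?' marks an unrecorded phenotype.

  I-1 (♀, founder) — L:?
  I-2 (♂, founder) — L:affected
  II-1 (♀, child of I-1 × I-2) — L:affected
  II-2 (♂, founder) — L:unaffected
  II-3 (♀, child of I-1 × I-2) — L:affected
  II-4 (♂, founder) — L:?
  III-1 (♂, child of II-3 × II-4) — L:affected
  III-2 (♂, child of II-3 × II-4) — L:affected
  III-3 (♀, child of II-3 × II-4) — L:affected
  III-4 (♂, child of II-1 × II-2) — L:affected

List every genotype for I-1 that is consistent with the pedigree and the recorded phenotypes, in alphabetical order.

I-1 ∈ {X^LX^l, X^lX^l}

L/I-1 ? ·: X^LX^l|X^lX^l
L/I-2 aff ·: X^lY
L/II-1 aff I-1×I-2: X^lX^l
L/II-2 un ·: X^LY
L/II-3 aff I-1×I-2: X^lX^l
L/II-4 ? ·: X^lY
L/III-1 aff II-3×II-4: X^lY
L/III-2 aff II-3×II-4: X^lY
L/III-3 aff II-3×II-4: X^lX^l
L/III-4 aff II-1×II-2: X^lY
⇒ L over [I-1,I-2,II-1,II-2,II-3,II-4,III-1,III-2,III-3,III-4]: 2 consistent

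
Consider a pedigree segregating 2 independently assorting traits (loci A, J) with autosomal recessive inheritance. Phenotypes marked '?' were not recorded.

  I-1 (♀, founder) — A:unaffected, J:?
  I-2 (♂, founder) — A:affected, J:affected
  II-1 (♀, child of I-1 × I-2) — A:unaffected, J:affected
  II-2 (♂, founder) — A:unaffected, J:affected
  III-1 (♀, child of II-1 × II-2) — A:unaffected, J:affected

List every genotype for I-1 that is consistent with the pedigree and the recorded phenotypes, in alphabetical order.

A/I-1 un ·: AA|Aa
A/I-2 aff ·: aa
A/II-1 un I-1×I-2: Aa
A/II-2 un ·: AA|Aa
A/III-1 un II-1×II-2: AA|Aa
⇒ A over [I-1,I-2,II-1,II-2,III-1]: 8 consistent
J/I-1 ? ·: Jj|jj
J/I-2 aff ·: jj
J/II-1 aff I-1×I-2: jj
J/II-2 aff ·: jj
J/III-1 aff II-1×II-2: jj
⇒ J over [I-1,I-2,II-1,II-2,III-1]: 2 consistent

I-1 ∈ {AA Jj, AA jj, Aa Jj, Aa jj}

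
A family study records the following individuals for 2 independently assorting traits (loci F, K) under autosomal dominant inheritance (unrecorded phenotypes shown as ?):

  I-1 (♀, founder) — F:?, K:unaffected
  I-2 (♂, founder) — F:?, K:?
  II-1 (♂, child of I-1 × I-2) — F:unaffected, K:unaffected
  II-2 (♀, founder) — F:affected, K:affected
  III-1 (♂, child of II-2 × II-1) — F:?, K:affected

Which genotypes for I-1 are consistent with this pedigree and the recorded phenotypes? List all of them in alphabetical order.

I-1 ∈ {Ff kk, ff kk}

F/I-1 ? ·: ff|Ff
F/I-2 ? ·: ff|Ff
F/II-1 un I-1×I-2: ff
F/II-2 aff ·: Ff|FF
F/III-1 ? II-2×II-1: ff|Ff
⇒ F over [I-1,I-2,II-1,II-2,III-1]: 12 consistent
K/I-1 un ·: kk
K/I-2 ? ·: kk|Kk
K/II-1 un I-1×I-2: kk
K/II-2 aff ·: Kk|KK
K/III-1 aff II-2×II-1: Kk
⇒ K over [I-1,I-2,II-1,II-2,III-1]: 4 consistent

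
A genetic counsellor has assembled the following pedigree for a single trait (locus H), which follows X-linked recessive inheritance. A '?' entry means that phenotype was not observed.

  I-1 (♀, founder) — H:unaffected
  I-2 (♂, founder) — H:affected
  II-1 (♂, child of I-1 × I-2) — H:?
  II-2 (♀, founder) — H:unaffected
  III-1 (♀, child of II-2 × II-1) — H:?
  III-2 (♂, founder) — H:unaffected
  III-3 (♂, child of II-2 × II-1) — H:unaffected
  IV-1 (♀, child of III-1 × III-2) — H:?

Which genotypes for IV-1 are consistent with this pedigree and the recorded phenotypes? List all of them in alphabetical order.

H/I-1 un ·: X^HX^H|X^HX^h
H/I-2 aff ·: X^hY
H/II-1 ? I-1×I-2: X^HY|X^hY
H/II-2 un ·: X^HX^H|X^HX^h
H/III-1 ? II-2×II-1: X^HX^H|X^HX^h|X^hX^h
H/III-2 un ·: X^HY
H/III-3 un II-2×II-1: X^HY
H/IV-1 ? III-1×III-2: X^HX^H|X^HX^h
⇒ H over [I-1,I-2,II-1,II-2,III-1,III-2,III-3,IV-1]: 13 consistent

IV-1 ∈ {X^HX^H, X^HX^h}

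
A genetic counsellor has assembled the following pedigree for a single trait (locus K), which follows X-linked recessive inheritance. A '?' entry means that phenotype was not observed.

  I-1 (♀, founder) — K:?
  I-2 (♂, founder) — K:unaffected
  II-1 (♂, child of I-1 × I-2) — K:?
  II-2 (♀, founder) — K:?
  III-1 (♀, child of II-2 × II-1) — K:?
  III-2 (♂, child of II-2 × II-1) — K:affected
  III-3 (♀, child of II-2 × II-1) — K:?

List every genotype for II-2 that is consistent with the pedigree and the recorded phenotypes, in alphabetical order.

K/I-1 ? ·: X^KX^K|X^KX^k|X^kX^k
K/I-2 un ·: X^KY
K/II-1 ? I-1×I-2: X^KY|X^kY
K/II-2 ? ·: X^KX^k|X^kX^k
K/III-1 ? II-2×II-1: X^KX^K|X^KX^k|X^kX^k
K/III-2 aff II-2×II-1: X^kY
K/III-3 ? II-2×II-1: X^KX^K|X^KX^k|X^kX^k
⇒ K over [I-1,I-2,II-1,II-2,III-1,III-2,III-3]: 20 consistent

II-2 ∈ {X^KX^k, X^kX^k}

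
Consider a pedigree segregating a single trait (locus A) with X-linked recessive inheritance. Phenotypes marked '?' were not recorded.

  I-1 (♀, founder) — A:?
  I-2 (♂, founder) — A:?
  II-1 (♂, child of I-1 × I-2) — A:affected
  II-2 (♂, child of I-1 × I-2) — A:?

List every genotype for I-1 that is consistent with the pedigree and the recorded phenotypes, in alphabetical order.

A/I-1 ? ·: X^AX^a|X^aX^a
A/I-2 ? ·: X^AY|X^aY
A/II-1 aff I-1×I-2: X^aY
A/II-2 ? I-1×I-2: X^AY|X^aY
⇒ A over [I-1,I-2,II-1,II-2]: 6 consistent

I-1 ∈ {X^AX^a, X^aX^a}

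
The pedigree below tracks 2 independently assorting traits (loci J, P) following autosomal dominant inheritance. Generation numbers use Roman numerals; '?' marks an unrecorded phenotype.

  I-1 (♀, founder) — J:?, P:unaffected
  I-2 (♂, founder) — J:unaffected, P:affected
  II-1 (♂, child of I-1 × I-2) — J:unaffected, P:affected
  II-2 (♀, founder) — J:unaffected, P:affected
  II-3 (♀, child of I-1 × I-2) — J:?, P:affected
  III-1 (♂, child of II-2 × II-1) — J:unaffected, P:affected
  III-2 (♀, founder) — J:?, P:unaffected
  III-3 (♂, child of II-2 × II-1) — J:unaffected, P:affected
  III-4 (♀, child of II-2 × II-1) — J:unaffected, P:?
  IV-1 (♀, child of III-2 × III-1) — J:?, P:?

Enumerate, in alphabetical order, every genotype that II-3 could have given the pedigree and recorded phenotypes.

J/I-1 ? ·: jj|Jj
J/I-2 un ·: jj
J/II-1 un I-1×I-2: jj
J/II-2 un ·: jj
J/II-3 ? I-1×I-2: jj|Jj
J/III-1 un II-2×II-1: jj
J/III-2 ? ·: jj|Jj|JJ
J/III-3 un II-2×II-1: jj
J/III-4 un II-2×II-1: jj
J/IV-1 ? III-2×III-1: jj|Jj
⇒ J over [I-1,I-2,II-1,II-2,II-3,III-1,III-2,III-3,III-4,IV-1]: 12 consistent
P/I-1 un ·: pp
P/I-2 aff ·: Pp|PP
P/II-1 aff I-1×I-2: Pp
P/II-2 aff ·: Pp|PP
P/II-3 aff I-1×I-2: Pp
P/III-1 aff II-2×II-1: Pp|PP
P/III-2 un ·: pp
P/III-3 aff II-2×II-1: Pp|PP
P/III-4 ? II-2×II-1: pp|Pp|PP
P/IV-1 ? III-2×III-1: pp|Pp
⇒ P over [I-1,I-2,II-1,II-2,II-3,III-1,III-2,III-3,III-4,IV-1]: 60 consistent

II-3 ∈ {Jj Pp, jj Pp}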